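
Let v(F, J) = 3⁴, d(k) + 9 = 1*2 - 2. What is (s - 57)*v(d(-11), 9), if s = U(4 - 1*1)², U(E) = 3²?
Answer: 1944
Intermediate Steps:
d(k) = -9 (d(k) = -9 + (1*2 - 2) = -9 + (2 - 2) = -9 + 0 = -9)
U(E) = 9
v(F, J) = 81
s = 81 (s = 9² = 81)
(s - 57)*v(d(-11), 9) = (81 - 57)*81 = 24*81 = 1944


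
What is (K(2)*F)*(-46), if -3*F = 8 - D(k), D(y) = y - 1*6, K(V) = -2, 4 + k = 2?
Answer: -1472/3 ≈ -490.67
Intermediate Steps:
k = -2 (k = -4 + 2 = -2)
D(y) = -6 + y (D(y) = y - 6 = -6 + y)
F = -16/3 (F = -(8 - (-6 - 2))/3 = -(8 - 1*(-8))/3 = -(8 + 8)/3 = -1/3*16 = -16/3 ≈ -5.3333)
(K(2)*F)*(-46) = -2*(-16/3)*(-46) = (32/3)*(-46) = -1472/3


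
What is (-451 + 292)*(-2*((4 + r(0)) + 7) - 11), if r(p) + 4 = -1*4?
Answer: 2703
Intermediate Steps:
r(p) = -8 (r(p) = -4 - 1*4 = -4 - 4 = -8)
(-451 + 292)*(-2*((4 + r(0)) + 7) - 11) = (-451 + 292)*(-2*((4 - 8) + 7) - 11) = -159*(-2*(-4 + 7) - 11) = -159*(-2*3 - 11) = -159*(-6 - 11) = -159*(-17) = 2703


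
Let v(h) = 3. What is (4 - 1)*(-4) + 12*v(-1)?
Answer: 24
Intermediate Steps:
(4 - 1)*(-4) + 12*v(-1) = (4 - 1)*(-4) + 12*3 = 3*(-4) + 36 = -12 + 36 = 24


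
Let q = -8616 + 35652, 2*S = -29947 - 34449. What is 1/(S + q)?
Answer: -1/5162 ≈ -0.00019372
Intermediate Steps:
S = -32198 (S = (-29947 - 34449)/2 = (½)*(-64396) = -32198)
q = 27036
1/(S + q) = 1/(-32198 + 27036) = 1/(-5162) = -1/5162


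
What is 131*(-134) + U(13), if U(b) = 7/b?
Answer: -228195/13 ≈ -17553.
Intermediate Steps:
131*(-134) + U(13) = 131*(-134) + 7/13 = -17554 + 7*(1/13) = -17554 + 7/13 = -228195/13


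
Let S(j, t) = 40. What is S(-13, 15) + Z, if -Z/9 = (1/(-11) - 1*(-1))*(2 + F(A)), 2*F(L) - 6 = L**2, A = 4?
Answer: -730/11 ≈ -66.364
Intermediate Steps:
F(L) = 3 + L**2/2
Z = -1170/11 (Z = -9*(1/(-11) - 1*(-1))*(2 + (3 + (1/2)*4**2)) = -9*(-1/11 + 1)*(2 + (3 + (1/2)*16)) = -90*(2 + (3 + 8))/11 = -90*(2 + 11)/11 = -90*13/11 = -9*130/11 = -1170/11 ≈ -106.36)
S(-13, 15) + Z = 40 - 1170/11 = -730/11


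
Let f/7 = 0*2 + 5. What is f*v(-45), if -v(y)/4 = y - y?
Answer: 0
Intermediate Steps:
f = 35 (f = 7*(0*2 + 5) = 7*(0 + 5) = 7*5 = 35)
v(y) = 0 (v(y) = -4*(y - y) = -4*0 = 0)
f*v(-45) = 35*0 = 0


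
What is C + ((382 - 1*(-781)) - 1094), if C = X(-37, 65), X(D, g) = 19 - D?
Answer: 125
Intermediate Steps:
C = 56 (C = 19 - 1*(-37) = 19 + 37 = 56)
C + ((382 - 1*(-781)) - 1094) = 56 + ((382 - 1*(-781)) - 1094) = 56 + ((382 + 781) - 1094) = 56 + (1163 - 1094) = 56 + 69 = 125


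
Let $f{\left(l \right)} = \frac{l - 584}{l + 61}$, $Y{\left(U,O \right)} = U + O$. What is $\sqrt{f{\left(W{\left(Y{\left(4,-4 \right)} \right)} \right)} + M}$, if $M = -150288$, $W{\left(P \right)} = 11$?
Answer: $\frac{i \sqrt{21642618}}{12} \approx 387.68 i$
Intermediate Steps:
$Y{\left(U,O \right)} = O + U$
$f{\left(l \right)} = \frac{-584 + l}{61 + l}$
$\sqrt{f{\left(W{\left(Y{\left(4,-4 \right)} \right)} \right)} + M} = \sqrt{\frac{-584 + 11}{61 + 11} - 150288} = \sqrt{\frac{1}{72} \left(-573\right) - 150288} = \sqrt{- \frac{191}{24} - 150288} = \sqrt{- \frac{3607103}{24}} = \frac{i \sqrt{21642618}}{12}$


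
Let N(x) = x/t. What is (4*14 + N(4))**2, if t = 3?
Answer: 29584/9 ≈ 3287.1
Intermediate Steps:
N(x) = x/3
(4*14 + N(4))**2 = (4*14 + (1/3)*4)**2 = (56 + 4/3)**2 = (172/3)**2 = 29584/9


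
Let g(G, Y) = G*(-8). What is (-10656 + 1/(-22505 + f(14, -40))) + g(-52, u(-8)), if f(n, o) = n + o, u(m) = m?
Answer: -230717441/22531 ≈ -10240.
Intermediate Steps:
g(G, Y) = -8*G
(-10656 + 1/(-22505 + f(14, -40))) + g(-52, u(-8)) = (-10656 + 1/(-22505 + (14 - 40))) - 8*(-52) = (-10656 + 1/(-22505 - 26)) + 416 = (-10656 + 1/(-22531)) + 416 = (-10656 - 1/22531) + 416 = -240090337/22531 + 416 = -230717441/22531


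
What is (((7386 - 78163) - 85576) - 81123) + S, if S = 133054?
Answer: -104422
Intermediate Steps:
(((7386 - 78163) - 85576) - 81123) + S = (((7386 - 78163) - 85576) - 81123) + 133054 = ((-70777 - 85576) - 81123) + 133054 = (-156353 - 81123) + 133054 = -237476 + 133054 = -104422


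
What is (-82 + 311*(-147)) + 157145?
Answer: 111346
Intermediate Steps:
(-82 + 311*(-147)) + 157145 = (-82 - 45717) + 157145 = -45799 + 157145 = 111346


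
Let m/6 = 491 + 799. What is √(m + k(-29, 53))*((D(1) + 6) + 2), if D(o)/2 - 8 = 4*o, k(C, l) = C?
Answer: 32*√7711 ≈ 2810.0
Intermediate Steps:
m = 7740 (m = 6*(491 + 799) = 6*1290 = 7740)
D(o) = 16 + 8*o (D(o) = 16 + 2*(4*o) = 16 + 8*o)
√(m + k(-29, 53))*((D(1) + 6) + 2) = √(7740 - 29)*(((16 + 8*1) + 6) + 2) = √7711*(((16 + 8) + 6) + 2) = √7711*((24 + 6) + 2) = √7711*(30 + 2) = √7711*32 = 32*√7711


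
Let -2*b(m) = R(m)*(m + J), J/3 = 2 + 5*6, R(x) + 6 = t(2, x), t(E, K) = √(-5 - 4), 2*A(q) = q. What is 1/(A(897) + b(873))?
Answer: 2237/8914695 + 323*I/2971565 ≈ 0.00025093 + 0.0001087*I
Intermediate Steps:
A(q) = q/2
t(E, K) = 3*I (t(E, K) = √(-9) = 3*I)
R(x) = -6 + 3*I
J = 96 (J = 3*(2 + 5*6) = 3*(2 + 30) = 3*32 = 96)
b(m) = -(-6 + 3*I)*(96 + m)/2 (b(m) = -(-6 + 3*I)*(m + 96)/2 = -(-6 + 3*I)*(96 + m)/2)
1/(A(897) + b(873)) = 1/((½)*897 + 3*(2 - I)*(96 + 873)/2) = 1/(897/2 + (3/2)*(2 - I)*969) = 1/(897/2 + (2907 - 2907*I/2)) = 1/(6711/2 - 2907*I/2) = 2*(6711/2 + 2907*I/2)/26744085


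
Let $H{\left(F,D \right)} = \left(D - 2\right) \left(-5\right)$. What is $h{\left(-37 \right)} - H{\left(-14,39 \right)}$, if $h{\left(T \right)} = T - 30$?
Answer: $118$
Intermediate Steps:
$h{\left(T \right)} = -30 + T$
$H{\left(F,D \right)} = 10 - 5 D$ ($H{\left(F,D \right)} = \left(-2 + D\right) \left(-5\right) = 10 - 5 D$)
$h{\left(-37 \right)} - H{\left(-14,39 \right)} = \left(-30 - 37\right) - \left(10 - 195\right) = -67 - \left(10 - 195\right) = -67 - -185 = -67 + 185 = 118$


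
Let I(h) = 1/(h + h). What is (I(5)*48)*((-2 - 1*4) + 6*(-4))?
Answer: -144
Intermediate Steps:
I(h) = 1/(2*h)
(I(5)*48)*((-2 - 1*4) + 6*(-4)) = (((½)/5)*48)*((-2 - 1*4) + 6*(-4)) = (((½)*(⅕))*48)*((-2 - 4) - 24) = ((⅒)*48)*(-6 - 24) = (24/5)*(-30) = -144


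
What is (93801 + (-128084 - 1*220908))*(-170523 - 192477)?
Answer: 92634333000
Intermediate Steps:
(93801 + (-128084 - 1*220908))*(-170523 - 192477) = (93801 + (-128084 - 220908))*(-363000) = (93801 - 348992)*(-363000) = -255191*(-363000) = 92634333000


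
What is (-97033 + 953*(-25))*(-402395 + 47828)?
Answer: 42852258486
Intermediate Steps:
(-97033 + 953*(-25))*(-402395 + 47828) = (-97033 - 23825)*(-354567) = -120858*(-354567) = 42852258486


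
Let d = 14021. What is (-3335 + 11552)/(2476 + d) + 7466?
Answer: 13686091/1833 ≈ 7466.5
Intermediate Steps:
(-3335 + 11552)/(2476 + d) + 7466 = (-3335 + 11552)/(2476 + 14021) + 7466 = 8217/16497 + 7466 = 8217*(1/16497) + 7466 = 913/1833 + 7466 = 13686091/1833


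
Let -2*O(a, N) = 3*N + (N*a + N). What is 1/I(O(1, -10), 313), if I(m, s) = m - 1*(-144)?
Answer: 1/169 ≈ 0.0059172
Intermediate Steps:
O(a, N) = -2*N - N*a/2 (O(a, N) = -(3*N + (N*a + N))/2 = -(3*N + (N + N*a))/2 = -(4*N + N*a)/2 = -2*N - N*a/2)
I(m, s) = 144 + m (I(m, s) = m + 144 = 144 + m)
1/I(O(1, -10), 313) = 1/(144 - ½*(-10)*(4 + 1)) = 1/(144 - ½*(-10)*5) = 1/(144 + 25) = 1/169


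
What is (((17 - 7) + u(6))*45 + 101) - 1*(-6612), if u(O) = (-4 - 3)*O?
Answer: 5273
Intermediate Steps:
u(O) = -7*O
(((17 - 7) + u(6))*45 + 101) - 1*(-6612) = (((17 - 7) - 7*6)*45 + 101) - 1*(-6612) = ((10 - 42)*45 + 101) + 6612 = (-32*45 + 101) + 6612 = (-1440 + 101) + 6612 = -1339 + 6612 = 5273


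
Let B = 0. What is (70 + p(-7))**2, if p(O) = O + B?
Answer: 3969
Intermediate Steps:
p(O) = O (p(O) = O + 0 = O)
(70 + p(-7))**2 = (70 - 7)**2 = 63**2 = 3969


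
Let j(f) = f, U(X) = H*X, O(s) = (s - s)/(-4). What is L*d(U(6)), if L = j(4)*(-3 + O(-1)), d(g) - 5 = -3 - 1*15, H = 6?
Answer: 156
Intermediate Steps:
O(s) = 0 (O(s) = 0*(-¼) = 0)
U(X) = 6*X
d(g) = -13 (d(g) = 5 + (-3 - 1*15) = 5 + (-3 - 15) = 5 - 18 = -13)
L = -12 (L = 4*(-3 + 0) = 4*(-3) = -12)
L*d(U(6)) = -12*(-13) = 156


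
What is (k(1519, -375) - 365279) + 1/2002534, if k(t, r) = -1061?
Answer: -733608305559/2002534 ≈ -3.6634e+5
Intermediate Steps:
(k(1519, -375) - 365279) + 1/2002534 = (-1061 - 365279) + 1/2002534 = -366340 + 1/2002534 = -733608305559/2002534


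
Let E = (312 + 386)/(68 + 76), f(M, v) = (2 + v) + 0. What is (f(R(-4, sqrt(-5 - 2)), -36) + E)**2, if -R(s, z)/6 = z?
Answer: 4405801/5184 ≈ 849.88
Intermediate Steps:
R(s, z) = -6*z
f(M, v) = 2 + v
E = 349/72 (E = 698/144 = 698*(1/144) = 349/72 ≈ 4.8472)
(f(R(-4, sqrt(-5 - 2)), -36) + E)**2 = ((2 - 36) + 349/72)**2 = (-34 + 349/72)**2 = (-2099/72)**2 = 4405801/5184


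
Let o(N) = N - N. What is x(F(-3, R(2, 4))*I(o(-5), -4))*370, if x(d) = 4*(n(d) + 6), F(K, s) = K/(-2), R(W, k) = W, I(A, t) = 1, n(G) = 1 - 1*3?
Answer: 5920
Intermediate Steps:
n(G) = -2 (n(G) = 1 - 3 = -2)
o(N) = 0
F(K, s) = -K/2 (F(K, s) = K*(-½) = -K/2)
x(d) = 16 (x(d) = 4*(-2 + 6) = 4*4 = 16)
x(F(-3, R(2, 4))*I(o(-5), -4))*370 = 16*370 = 5920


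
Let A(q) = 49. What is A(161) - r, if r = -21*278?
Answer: 5887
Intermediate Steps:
r = -5838
A(161) - r = 49 - 1*(-5838) = 49 + 5838 = 5887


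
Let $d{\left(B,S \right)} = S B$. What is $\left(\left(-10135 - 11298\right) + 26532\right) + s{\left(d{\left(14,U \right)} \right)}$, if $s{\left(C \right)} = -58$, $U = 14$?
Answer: $5041$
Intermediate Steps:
$d{\left(B,S \right)} = B S$
$\left(\left(-10135 - 11298\right) + 26532\right) + s{\left(d{\left(14,U \right)} \right)} = \left(\left(-10135 - 11298\right) + 26532\right) - 58 = \left(-21433 + 26532\right) - 58 = 5099 - 58 = 5041$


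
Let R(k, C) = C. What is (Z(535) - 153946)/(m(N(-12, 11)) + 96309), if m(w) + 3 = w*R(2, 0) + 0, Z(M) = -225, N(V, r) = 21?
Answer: -154171/96306 ≈ -1.6008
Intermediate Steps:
m(w) = -3 (m(w) = -3 + (w*0 + 0) = -3 + (0 + 0) = -3 + 0 = -3)
(Z(535) - 153946)/(m(N(-12, 11)) + 96309) = (-225 - 153946)/(-3 + 96309) = -154171/96306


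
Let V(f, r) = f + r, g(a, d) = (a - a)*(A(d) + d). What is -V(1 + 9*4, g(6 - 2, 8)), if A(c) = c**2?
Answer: -37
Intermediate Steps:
g(a, d) = 0 (g(a, d) = (a - a)*(d**2 + d) = 0*(d + d**2) = 0)
-V(1 + 9*4, g(6 - 2, 8)) = -((1 + 9*4) + 0) = -((1 + 36) + 0) = -(37 + 0) = -1*37 = -37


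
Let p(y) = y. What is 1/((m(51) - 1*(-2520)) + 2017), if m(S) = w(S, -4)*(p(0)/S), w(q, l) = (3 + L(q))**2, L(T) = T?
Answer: 1/4537 ≈ 0.00022041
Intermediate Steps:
w(q, l) = (3 + q)**2
m(S) = 0 (m(S) = (3 + S)**2*(0/S) = (3 + S)**2*0 = 0)
1/((m(51) - 1*(-2520)) + 2017) = 1/((0 - 1*(-2520)) + 2017) = 1/((0 + 2520) + 2017) = 1/(2520 + 2017) = 1/4537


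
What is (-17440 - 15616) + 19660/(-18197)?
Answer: -601539692/18197 ≈ -33057.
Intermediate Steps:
(-17440 - 15616) + 19660/(-18197) = -33056 + 19660*(-1/18197) = -33056 - 19660/18197 = -601539692/18197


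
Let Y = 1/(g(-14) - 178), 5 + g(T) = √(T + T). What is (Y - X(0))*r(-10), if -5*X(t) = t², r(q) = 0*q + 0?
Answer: 0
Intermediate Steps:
r(q) = 0 (r(q) = 0 + 0 = 0)
g(T) = -5 + √2*√T (g(T) = -5 + √(T + T) = -5 + √(2*T) = -5 + √2*√T)
Y = 1/(-183 + 2*I*√7) (Y = 1/((-5 + √2*√(-14)) - 178) = 1/((-5 + √2*(I*√14)) - 178) = 1/((-5 + 2*I*√7) - 178) = 1/(-183 + 2*I*√7) ≈ -0.0054599 - 0.00015788*I)
X(t) = -t²/5
(Y - X(0))*r(-10) = ((-183/33517 - 2*I*√7/33517) - (-1)*0²/5)*0 = ((-183/33517 - 2*I*√7/33517) - (-1)*0/5)*0 = ((-183/33517 - 2*I*√7/33517) - 1*0)*0 = ((-183/33517 - 2*I*√7/33517) + 0)*0 = (-183/33517 - 2*I*√7/33517)*0 = 0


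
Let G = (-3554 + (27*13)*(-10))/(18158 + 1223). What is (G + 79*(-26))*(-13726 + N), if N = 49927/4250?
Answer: 1160338637595287/41184625 ≈ 2.8174e+7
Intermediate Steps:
N = 49927/4250 (N = 49927*(1/4250) = 49927/4250 ≈ 11.748)
G = -7064/19381 (G = (-3554 + 351*(-10))/19381 = (-3554 - 3510)*(1/19381) = -7064*1/19381 = -7064/19381 ≈ -0.36448)
(G + 79*(-26))*(-13726 + N) = (-7064/19381 + 79*(-26))*(-13726 + 49927/4250) = (-7064/19381 - 2054)*(-58285573/4250) = -39815638/19381*(-58285573/4250) = 1160338637595287/41184625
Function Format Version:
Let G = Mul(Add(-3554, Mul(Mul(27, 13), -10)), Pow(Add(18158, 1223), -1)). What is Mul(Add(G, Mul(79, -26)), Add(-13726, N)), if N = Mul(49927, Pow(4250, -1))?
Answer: Rational(1160338637595287, 41184625) ≈ 2.8174e+7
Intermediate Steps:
N = Rational(49927, 4250) (N = Mul(49927, Rational(1, 4250)) = Rational(49927, 4250) ≈ 11.748)
G = Rational(-7064, 19381) (G = Mul(Add(-3554, Mul(351, -10)), Pow(19381, -1)) = Mul(Add(-3554, -3510), Rational(1, 19381)) = Mul(-7064, Rational(1, 19381)) = Rational(-7064, 19381) ≈ -0.36448)
Mul(Add(G, Mul(79, -26)), Add(-13726, N)) = Mul(Add(Rational(-7064, 19381), Mul(79, -26)), Add(-13726, Rational(49927, 4250))) = Mul(Add(Rational(-7064, 19381), -2054), Rational(-58285573, 4250)) = Mul(Rational(-39815638, 19381), Rational(-58285573, 4250)) = Rational(1160338637595287, 41184625)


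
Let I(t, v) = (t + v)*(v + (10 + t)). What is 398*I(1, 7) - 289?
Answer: 57023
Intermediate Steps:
I(t, v) = (t + v)*(10 + t + v)
398*I(1, 7) - 289 = 398*(1² + 7² + 10*1 + 10*7 + 2*1*7) - 289 = 398*(1 + 49 + 10 + 70 + 14) - 289 = 398*144 - 289 = 57312 - 289 = 57023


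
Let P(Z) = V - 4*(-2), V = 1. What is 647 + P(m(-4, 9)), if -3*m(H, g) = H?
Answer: 656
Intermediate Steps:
m(H, g) = -H/3
P(Z) = 9 (P(Z) = 1 - 4*(-2) = 1 + 8 = 9)
647 + P(m(-4, 9)) = 647 + 9 = 656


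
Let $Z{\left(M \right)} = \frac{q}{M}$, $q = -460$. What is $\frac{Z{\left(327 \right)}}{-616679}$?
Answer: $\frac{460}{201654033} \approx 2.2811 \cdot 10^{-6}$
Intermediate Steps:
$Z{\left(M \right)} = - \frac{460}{M}$
$\frac{Z{\left(327 \right)}}{-616679} = \frac{\left(-460\right) \frac{1}{327}}{-616679} = \left(-460\right) \frac{1}{327} \left(- \frac{1}{616679}\right) = \left(- \frac{460}{327}\right) \left(- \frac{1}{616679}\right) = \frac{460}{201654033}$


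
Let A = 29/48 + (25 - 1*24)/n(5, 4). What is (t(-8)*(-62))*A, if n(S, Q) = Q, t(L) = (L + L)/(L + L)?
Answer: -1271/24 ≈ -52.958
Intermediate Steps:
t(L) = 1 (t(L) = (2*L)/((2*L)) = (2*L)*(1/(2*L)) = 1)
A = 41/48 (A = 29/48 + (25 - 1*24)/4 = 29*(1/48) + (25 - 24)*(¼) = 29/48 + 1*(¼) = 29/48 + ¼ = 41/48 ≈ 0.85417)
(t(-8)*(-62))*A = (1*(-62))*(41/48) = -62*41/48 = -1271/24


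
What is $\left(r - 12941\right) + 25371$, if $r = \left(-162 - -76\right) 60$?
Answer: $7270$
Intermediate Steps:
$r = -5160$ ($r = \left(-162 + 76\right) 60 = \left(-86\right) 60 = -5160$)
$\left(r - 12941\right) + 25371 = \left(-5160 - 12941\right) + 25371 = -18101 + 25371 = 7270$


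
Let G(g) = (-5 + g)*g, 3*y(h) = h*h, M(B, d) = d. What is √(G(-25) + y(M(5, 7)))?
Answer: 11*√57/3 ≈ 27.683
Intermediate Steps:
y(h) = h²/3 (y(h) = (h*h)/3 = h²/3)
G(g) = g*(-5 + g)
√(G(-25) + y(M(5, 7))) = √(-25*(-5 - 25) + (⅓)*7²) = √(-25*(-30) + (⅓)*49) = √(750 + 49/3) = √(2299/3) = 11*√57/3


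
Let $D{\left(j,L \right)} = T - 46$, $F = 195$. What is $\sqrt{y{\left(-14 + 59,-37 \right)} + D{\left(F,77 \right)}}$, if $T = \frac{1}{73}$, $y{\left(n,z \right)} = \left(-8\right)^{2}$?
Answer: $\frac{\sqrt{95995}}{73} \approx 4.2443$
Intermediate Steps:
$y{\left(n,z \right)} = 64$
$T = \frac{1}{73} \approx 0.013699$
$D{\left(j,L \right)} = - \frac{3357}{73}$ ($D{\left(j,L \right)} = \frac{1}{73} - 46 = - \frac{3357}{73}$)
$\sqrt{y{\left(-14 + 59,-37 \right)} + D{\left(F,77 \right)}} = \sqrt{64 - \frac{3357}{73}} = \sqrt{\frac{1315}{73}} = \frac{\sqrt{95995}}{73}$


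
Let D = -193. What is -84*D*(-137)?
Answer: -2221044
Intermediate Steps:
-84*D*(-137) = -84*(-193)*(-137) = 16212*(-137) = -2221044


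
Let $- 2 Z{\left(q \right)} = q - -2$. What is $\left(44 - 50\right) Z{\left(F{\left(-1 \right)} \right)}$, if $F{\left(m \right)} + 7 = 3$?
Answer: $-6$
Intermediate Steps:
$F{\left(m \right)} = -4$ ($F{\left(m \right)} = -7 + 3 = -4$)
$Z{\left(q \right)} = -1 - \frac{q}{2}$ ($Z{\left(q \right)} = - \frac{q - -2}{2} = - \frac{q + 2}{2} = - \frac{2 + q}{2} = -1 - \frac{q}{2}$)
$\left(44 - 50\right) Z{\left(F{\left(-1 \right)} \right)} = \left(44 - 50\right) \left(-1 - -2\right) = - 6 \left(-1 + 2\right) = \left(-6\right) 1 = -6$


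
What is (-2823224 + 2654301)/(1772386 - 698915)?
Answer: -168923/1073471 ≈ -0.15736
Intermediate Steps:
(-2823224 + 2654301)/(1772386 - 698915) = -168923/1073471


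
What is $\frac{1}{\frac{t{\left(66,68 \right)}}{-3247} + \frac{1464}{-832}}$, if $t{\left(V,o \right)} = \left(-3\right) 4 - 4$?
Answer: $- \frac{337688}{592537} \approx -0.5699$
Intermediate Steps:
$t{\left(V,o \right)} = -16$ ($t{\left(V,o \right)} = -12 - 4 = -16$)
$\frac{1}{\frac{t{\left(66,68 \right)}}{-3247} + \frac{1464}{-832}} = \frac{1}{- \frac{16}{-3247} + \frac{1464}{-832}} = \frac{1}{\left(-16\right) \left(- \frac{1}{3247}\right) + 1464 \left(- \frac{1}{832}\right)} = \frac{1}{\frac{16}{3247} - \frac{183}{104}} = \frac{1}{- \frac{592537}{337688}} = - \frac{337688}{592537}$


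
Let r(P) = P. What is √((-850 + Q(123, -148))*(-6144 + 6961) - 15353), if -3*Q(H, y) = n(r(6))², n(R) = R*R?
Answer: 3*I*√118083 ≈ 1030.9*I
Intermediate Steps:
n(R) = R²
Q(H, y) = -432 (Q(H, y) = -(6²)²/3 = -⅓*36² = -⅓*1296 = -432)
√((-850 + Q(123, -148))*(-6144 + 6961) - 15353) = √((-850 - 432)*(-6144 + 6961) - 15353) = √(-1282*817 - 15353) = √(-1047394 - 15353) = √(-1062747) = 3*I*√118083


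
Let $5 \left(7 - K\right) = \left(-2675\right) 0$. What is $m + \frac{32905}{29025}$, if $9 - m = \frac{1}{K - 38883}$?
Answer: $\frac{2286925381}{225675180} \approx 10.134$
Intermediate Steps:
$K = 7$ ($K = 7 - \frac{\left(-2675\right) 0}{5} = 7 - 0 = 7 + 0 = 7$)
$m = \frac{349885}{38876}$ ($m = 9 - \frac{1}{7 - 38883} = 9 - \frac{1}{-38876} = 9 - - \frac{1}{38876} = 9 + \frac{1}{38876} = \frac{349885}{38876} \approx 9.0$)
$m + \frac{32905}{29025} = \frac{349885}{38876} + \frac{32905}{29025} = \frac{349885}{38876} + 32905 \cdot \frac{1}{29025} = \frac{349885}{38876} + \frac{6581}{5805} = \frac{2286925381}{225675180}$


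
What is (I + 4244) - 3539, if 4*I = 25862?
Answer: 14341/2 ≈ 7170.5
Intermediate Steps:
I = 12931/2 (I = (1/4)*25862 = 12931/2 ≈ 6465.5)
(I + 4244) - 3539 = (12931/2 + 4244) - 3539 = 21419/2 - 3539 = 14341/2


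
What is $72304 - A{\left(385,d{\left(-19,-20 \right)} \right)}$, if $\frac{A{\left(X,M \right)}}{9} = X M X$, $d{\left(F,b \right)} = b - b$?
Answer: $72304$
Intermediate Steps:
$d{\left(F,b \right)} = 0$
$A{\left(X,M \right)} = 9 M X^{2}$ ($A{\left(X,M \right)} = 9 X M X = 9 M X X = 9 M X^{2}$)
$72304 - A{\left(385,d{\left(-19,-20 \right)} \right)} = 72304 - 9 \cdot 0 \cdot 385^{2} = 72304 - 9 \cdot 0 \cdot 148225 = 72304 - 0 = 72304 + 0 = 72304$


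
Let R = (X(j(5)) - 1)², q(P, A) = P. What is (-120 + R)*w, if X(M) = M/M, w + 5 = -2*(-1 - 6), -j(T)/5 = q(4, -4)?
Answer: -1080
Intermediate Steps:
j(T) = -20 (j(T) = -5*4 = -20)
w = 9 (w = -5 - 2*(-1 - 6) = -5 - 2*(-7) = -5 + 14 = 9)
X(M) = 1
R = 0 (R = (1 - 1)² = 0² = 0)
(-120 + R)*w = (-120 + 0)*9 = -120*9 = -1080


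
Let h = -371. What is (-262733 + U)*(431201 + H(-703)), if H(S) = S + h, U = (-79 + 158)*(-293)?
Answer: -122964706760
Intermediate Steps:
U = -23147 (U = 79*(-293) = -23147)
H(S) = -371 + S (H(S) = S - 371 = -371 + S)
(-262733 + U)*(431201 + H(-703)) = (-262733 - 23147)*(431201 + (-371 - 703)) = -285880*(431201 - 1074) = -285880*430127 = -122964706760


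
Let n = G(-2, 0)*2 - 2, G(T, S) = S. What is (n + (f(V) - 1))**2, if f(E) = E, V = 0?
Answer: 9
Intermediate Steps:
n = -2 (n = 0*2 - 2 = 0 - 2 = -2)
(n + (f(V) - 1))**2 = (-2 + (0 - 1))**2 = (-2 - 1)**2 = (-3)**2 = 9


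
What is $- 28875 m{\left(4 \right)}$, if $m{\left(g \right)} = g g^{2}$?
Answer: $-1848000$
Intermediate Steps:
$m{\left(g \right)} = g^{3}$
$- 28875 m{\left(4 \right)} = - 28875 \cdot 4^{3} = \left(-28875\right) 64 = -1848000$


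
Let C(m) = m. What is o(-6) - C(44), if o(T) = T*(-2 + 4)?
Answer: -56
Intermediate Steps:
o(T) = 2*T (o(T) = T*2 = 2*T)
o(-6) - C(44) = 2*(-6) - 1*44 = -12 - 44 = -56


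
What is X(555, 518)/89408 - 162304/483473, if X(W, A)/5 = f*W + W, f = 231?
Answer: 37093580171/5403294248 ≈ 6.8650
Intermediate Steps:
X(W, A) = 1160*W (X(W, A) = 5*(231*W + W) = 5*(232*W) = 1160*W)
X(555, 518)/89408 - 162304/483473 = (1160*555)/89408 - 162304/483473 = 643800*(1/89408) - 162304*1/483473 = 80475/11176 - 162304/483473 = 37093580171/5403294248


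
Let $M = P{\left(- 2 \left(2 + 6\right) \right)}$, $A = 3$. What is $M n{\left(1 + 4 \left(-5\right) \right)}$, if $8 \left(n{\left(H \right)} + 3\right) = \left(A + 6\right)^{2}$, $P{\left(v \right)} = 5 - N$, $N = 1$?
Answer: $\frac{57}{2} \approx 28.5$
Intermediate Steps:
$P{\left(v \right)} = 4$ ($P{\left(v \right)} = 5 - 1 = 4$)
$n{\left(H \right)} = \frac{57}{8}$ ($n{\left(H \right)} = -3 + \frac{\left(3 + 6\right)^{2}}{8} = -3 + \frac{9^{2}}{8} = -3 + \frac{1}{8} \cdot 81 = -3 + \frac{81}{8} = \frac{57}{8}$)
$M = 4$
$M n{\left(1 + 4 \left(-5\right) \right)} = 4 \cdot \frac{57}{8} = \frac{57}{2}$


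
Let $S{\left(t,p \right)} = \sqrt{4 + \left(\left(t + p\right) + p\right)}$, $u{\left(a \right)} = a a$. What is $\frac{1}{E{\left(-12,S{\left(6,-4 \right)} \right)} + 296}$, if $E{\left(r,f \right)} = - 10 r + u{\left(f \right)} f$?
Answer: $\frac{52}{21631} - \frac{\sqrt{2}}{86524} \approx 0.0023876$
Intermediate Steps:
$u{\left(a \right)} = a^{2}$
$S{\left(t,p \right)} = \sqrt{4 + t + 2 p}$ ($S{\left(t,p \right)} = \sqrt{4 + \left(\left(p + t\right) + p\right)} = \sqrt{4 + \left(t + 2 p\right)} = \sqrt{4 + t + 2 p}$)
$E{\left(r,f \right)} = f^{3} - 10 r$ ($E{\left(r,f \right)} = - 10 r + f^{2} f = - 10 r + f^{3} = f^{3} - 10 r$)
$\frac{1}{E{\left(-12,S{\left(6,-4 \right)} \right)} + 296} = \frac{1}{\left(\left(\sqrt{4 + 6 + 2 \left(-4\right)}\right)^{3} - -120\right) + 296} = \frac{1}{\left(\left(\sqrt{4 + 6 - 8}\right)^{3} + 120\right) + 296} = \frac{1}{\left(\left(\sqrt{2}\right)^{3} + 120\right) + 296} = \frac{1}{\left(2 \sqrt{2} + 120\right) + 296} = \frac{1}{\left(120 + 2 \sqrt{2}\right) + 296} = \frac{1}{416 + 2 \sqrt{2}}$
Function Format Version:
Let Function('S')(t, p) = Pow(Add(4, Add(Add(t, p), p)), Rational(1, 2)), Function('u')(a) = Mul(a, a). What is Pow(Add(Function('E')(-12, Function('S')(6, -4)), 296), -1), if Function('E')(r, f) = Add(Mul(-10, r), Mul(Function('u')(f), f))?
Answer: Add(Rational(52, 21631), Mul(Rational(-1, 86524), Pow(2, Rational(1, 2)))) ≈ 0.0023876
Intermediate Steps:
Function('u')(a) = Pow(a, 2)
Function('S')(t, p) = Pow(Add(4, t, Mul(2, p)), Rational(1, 2)) (Function('S')(t, p) = Pow(Add(4, Add(Add(p, t), p)), Rational(1, 2)) = Pow(Add(4, Add(t, Mul(2, p))), Rational(1, 2)) = Pow(Add(4, t, Mul(2, p)), Rational(1, 2)))
Function('E')(r, f) = Add(Pow(f, 3), Mul(-10, r)) (Function('E')(r, f) = Add(Mul(-10, r), Mul(Pow(f, 2), f)) = Add(Mul(-10, r), Pow(f, 3)) = Add(Pow(f, 3), Mul(-10, r)))
Pow(Add(Function('E')(-12, Function('S')(6, -4)), 296), -1) = Pow(Add(Add(Pow(Pow(Add(4, 6, Mul(2, -4)), Rational(1, 2)), 3), Mul(-10, -12)), 296), -1) = Pow(Add(Add(Pow(Pow(Add(4, 6, -8), Rational(1, 2)), 3), 120), 296), -1) = Pow(Add(Add(Pow(Pow(2, Rational(1, 2)), 3), 120), 296), -1) = Pow(Add(Add(Mul(2, Pow(2, Rational(1, 2))), 120), 296), -1) = Pow(Add(Add(120, Mul(2, Pow(2, Rational(1, 2)))), 296), -1) = Pow(Add(416, Mul(2, Pow(2, Rational(1, 2)))), -1)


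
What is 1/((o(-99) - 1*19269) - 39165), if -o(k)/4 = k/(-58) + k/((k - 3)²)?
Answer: -8381/489792257 ≈ -1.7111e-5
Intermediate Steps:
o(k) = 2*k/29 - 4*k/(-3 + k)² (o(k) = -4*(k/(-58) + k/((k - 3)²)) = -4*(k*(-1/58) + k/((-3 + k)²)) = -4*(-k/58 + k/(-3 + k)²) = 2*k/29 - 4*k/(-3 + k)²)
1/((o(-99) - 1*19269) - 39165) = 1/((((2/29)*(-99) - 4*(-99)/(-3 - 99)²) - 1*19269) - 39165) = 1/(((-198/29 - 4*(-99)/(-102)²) - 19269) - 39165) = 1/(((-198/29 - 4*(-99)*1/10404) - 19269) - 39165) = 1/(((-198/29 + 11/289) - 19269) - 39165) = 1/((-56903/8381 - 19269) - 39165) = 1/(-161550392/8381 - 39165) = 1/(-489792257/8381) = -8381/489792257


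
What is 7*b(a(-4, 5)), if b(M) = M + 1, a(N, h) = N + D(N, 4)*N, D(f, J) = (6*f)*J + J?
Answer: 2555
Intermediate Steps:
D(f, J) = J + 6*J*f (D(f, J) = 6*J*f + J = J + 6*J*f)
a(N, h) = N + N*(4 + 24*N) (a(N, h) = N + (4*(1 + 6*N))*N = N + (4 + 24*N)*N = N + N*(4 + 24*N))
b(M) = 1 + M
7*b(a(-4, 5)) = 7*(1 - 4*(5 + 24*(-4))) = 7*(1 - 4*(5 - 96)) = 7*(1 - 4*(-91)) = 7*(1 + 364) = 7*365 = 2555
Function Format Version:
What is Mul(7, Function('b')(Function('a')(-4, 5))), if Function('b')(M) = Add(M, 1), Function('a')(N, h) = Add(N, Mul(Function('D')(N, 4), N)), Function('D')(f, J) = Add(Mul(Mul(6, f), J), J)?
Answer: 2555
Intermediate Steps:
Function('D')(f, J) = Add(J, Mul(6, J, f)) (Function('D')(f, J) = Add(Mul(6, J, f), J) = Add(J, Mul(6, J, f)))
Function('a')(N, h) = Add(N, Mul(N, Add(4, Mul(24, N)))) (Function('a')(N, h) = Add(N, Mul(Mul(4, Add(1, Mul(6, N))), N)) = Add(N, Mul(Add(4, Mul(24, N)), N)) = Add(N, Mul(N, Add(4, Mul(24, N)))))
Function('b')(M) = Add(1, M)
Mul(7, Function('b')(Function('a')(-4, 5))) = Mul(7, Add(1, Mul(-4, Add(5, Mul(24, -4))))) = Mul(7, Add(1, Mul(-4, Add(5, -96)))) = Mul(7, Add(1, Mul(-4, -91))) = Mul(7, Add(1, 364)) = Mul(7, 365) = 2555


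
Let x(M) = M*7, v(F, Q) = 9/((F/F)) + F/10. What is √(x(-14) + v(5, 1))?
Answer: I*√354/2 ≈ 9.4074*I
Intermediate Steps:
v(F, Q) = 9 + F/10 (v(F, Q) = 9/1 + F*(⅒) = 9*1 + F/10 = 9 + F/10)
x(M) = 7*M
√(x(-14) + v(5, 1)) = √(7*(-14) + (9 + (⅒)*5)) = √(-98 + (9 + ½)) = √(-98 + 19/2) = √(-177/2) = I*√354/2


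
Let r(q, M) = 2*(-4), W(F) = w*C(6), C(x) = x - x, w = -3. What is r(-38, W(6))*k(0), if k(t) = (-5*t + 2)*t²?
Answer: 0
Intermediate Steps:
C(x) = 0
W(F) = 0 (W(F) = -3*0 = 0)
r(q, M) = -8
k(t) = t²*(2 - 5*t) (k(t) = (2 - 5*t)*t² = t²*(2 - 5*t))
r(-38, W(6))*k(0) = -8*0²*(2 - 5*0) = -0*(2 + 0) = -0*2 = -8*0 = 0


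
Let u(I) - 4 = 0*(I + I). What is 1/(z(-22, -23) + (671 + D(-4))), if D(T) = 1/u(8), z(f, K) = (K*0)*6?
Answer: 4/2685 ≈ 0.0014898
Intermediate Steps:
u(I) = 4 (u(I) = 4 + 0*(I + I) = 4 + 0*(2*I) = 4 + 0 = 4)
z(f, K) = 0 (z(f, K) = 0*6 = 0)
D(T) = ¼ (D(T) = 1/4 = ¼)
1/(z(-22, -23) + (671 + D(-4))) = 1/(0 + (671 + ¼)) = 1/(0 + 2685/4) = 1/(2685/4) = 4/2685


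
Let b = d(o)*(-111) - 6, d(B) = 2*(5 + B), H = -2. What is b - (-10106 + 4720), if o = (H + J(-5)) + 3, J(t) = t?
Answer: 5158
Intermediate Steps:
o = -4 (o = (-2 - 5) + 3 = -7 + 3 = -4)
d(B) = 10 + 2*B
b = -228 (b = (10 + 2*(-4))*(-111) - 6 = (10 - 8)*(-111) - 6 = 2*(-111) - 6 = -222 - 6 = -228)
b - (-10106 + 4720) = -228 - (-10106 + 4720) = -228 - 1*(-5386) = -228 + 5386 = 5158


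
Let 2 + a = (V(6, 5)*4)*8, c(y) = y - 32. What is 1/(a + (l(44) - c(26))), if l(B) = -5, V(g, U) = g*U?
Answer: 1/959 ≈ 0.0010428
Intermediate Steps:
V(g, U) = U*g
c(y) = -32 + y
a = 958 (a = -2 + ((5*6)*4)*8 = -2 + (30*4)*8 = -2 + 120*8 = -2 + 960 = 958)
1/(a + (l(44) - c(26))) = 1/(958 + (-5 - (-32 + 26))) = 1/(958 + (-5 - 1*(-6))) = 1/(958 + (-5 + 6)) = 1/(958 + 1) = 1/959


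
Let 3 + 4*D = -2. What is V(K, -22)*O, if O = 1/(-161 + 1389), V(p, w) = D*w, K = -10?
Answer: 55/2456 ≈ 0.022394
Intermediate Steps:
D = -5/4 (D = -¾ + (¼)*(-2) = -¾ - ½ = -5/4 ≈ -1.2500)
V(p, w) = -5*w/4
O = 1/1228 ≈ 0.00081433
V(K, -22)*O = -5/4*(-22)*(1/1228) = (55/2)*(1/1228) = 55/2456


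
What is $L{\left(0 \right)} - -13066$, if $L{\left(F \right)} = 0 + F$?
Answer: $13066$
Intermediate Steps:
$L{\left(F \right)} = F$
$L{\left(0 \right)} - -13066 = 0 - -13066 = 0 + 13066 = 13066$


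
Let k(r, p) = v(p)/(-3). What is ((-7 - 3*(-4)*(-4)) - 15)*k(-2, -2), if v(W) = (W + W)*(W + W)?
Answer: 1120/3 ≈ 373.33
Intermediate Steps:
v(W) = 4*W² (v(W) = (2*W)*(2*W) = 4*W²)
k(r, p) = -4*p²/3 (k(r, p) = (4*p²)/(-3) = (4*p²)*(-⅓) = -4*p²/3)
((-7 - 3*(-4)*(-4)) - 15)*k(-2, -2) = ((-7 - 3*(-4)*(-4)) - 15)*(-4/3*(-2)²) = ((-7 + 12*(-4)) - 15)*(-4/3*4) = ((-7 - 48) - 15)*(-16/3) = (-55 - 15)*(-16/3) = -70*(-16/3) = 1120/3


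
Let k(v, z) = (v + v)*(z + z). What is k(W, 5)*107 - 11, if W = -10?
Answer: -21411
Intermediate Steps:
k(v, z) = 4*v*z (k(v, z) = (2*v)*(2*z) = 4*v*z)
k(W, 5)*107 - 11 = (4*(-10)*5)*107 - 11 = -200*107 - 11 = -21400 - 11 = -21411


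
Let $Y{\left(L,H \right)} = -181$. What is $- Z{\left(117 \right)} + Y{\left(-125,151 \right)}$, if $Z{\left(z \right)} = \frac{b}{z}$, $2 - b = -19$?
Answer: $- \frac{7066}{39} \approx -181.18$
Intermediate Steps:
$b = 21$ ($b = 2 - -19 = 2 + 19 = 21$)
$Z{\left(z \right)} = \frac{21}{z}$
$- Z{\left(117 \right)} + Y{\left(-125,151 \right)} = - \frac{21}{117} - 181 = \left(-1\right) \frac{7}{39} - 181 = - \frac{7}{39} - 181 = - \frac{7066}{39}$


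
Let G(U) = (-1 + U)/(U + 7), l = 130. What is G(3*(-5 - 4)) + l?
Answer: 657/5 ≈ 131.40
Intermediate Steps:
G(U) = (-1 + U)/(7 + U)
G(3*(-5 - 4)) + l = (-1 + 3*(-5 - 4))/(7 + 3*(-5 - 4)) + 130 = (-1 + 3*(-9))/(7 + 3*(-9)) + 130 = (-1 - 27)/(7 - 27) + 130 = -28/(-20) + 130 = -1/20*(-28) + 130 = 7/5 + 130 = 657/5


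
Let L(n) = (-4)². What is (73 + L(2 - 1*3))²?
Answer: 7921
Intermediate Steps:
L(n) = 16
(73 + L(2 - 1*3))² = (73 + 16)² = 89² = 7921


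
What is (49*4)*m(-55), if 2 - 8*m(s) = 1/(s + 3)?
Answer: 5145/104 ≈ 49.471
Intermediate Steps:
m(s) = ¼ - 1/(8*(3 + s)) (m(s) = ¼ - 1/(8*(s + 3)) = ¼ - 1/(8*(3 + s)))
(49*4)*m(-55) = (49*4)*((5 + 2*(-55))/(8*(3 - 55))) = 196*((⅛)*(5 - 110)/(-52)) = 196*((⅛)*(-1/52)*(-105)) = 196*(105/416) = 5145/104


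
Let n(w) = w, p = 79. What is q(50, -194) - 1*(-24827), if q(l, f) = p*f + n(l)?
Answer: 9551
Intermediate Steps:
q(l, f) = l + 79*f (q(l, f) = 79*f + l = l + 79*f)
q(50, -194) - 1*(-24827) = (50 + 79*(-194)) - 1*(-24827) = (50 - 15326) + 24827 = -15276 + 24827 = 9551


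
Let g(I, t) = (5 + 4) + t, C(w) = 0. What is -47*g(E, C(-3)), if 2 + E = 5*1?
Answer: -423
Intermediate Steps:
E = 3 (E = -2 + 5*1 = -2 + 5 = 3)
g(I, t) = 9 + t
-47*g(E, C(-3)) = -47*(9 + 0) = -47*9 = -423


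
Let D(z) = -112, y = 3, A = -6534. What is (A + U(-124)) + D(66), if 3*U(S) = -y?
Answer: -6647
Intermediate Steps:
U(S) = -1 (U(S) = (-1*3)/3 = (1/3)*(-3) = -1)
(A + U(-124)) + D(66) = (-6534 - 1) - 112 = -6535 - 112 = -6647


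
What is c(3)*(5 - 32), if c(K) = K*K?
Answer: -243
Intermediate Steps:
c(K) = K²
c(3)*(5 - 32) = 3²*(5 - 32) = 9*(-27) = -243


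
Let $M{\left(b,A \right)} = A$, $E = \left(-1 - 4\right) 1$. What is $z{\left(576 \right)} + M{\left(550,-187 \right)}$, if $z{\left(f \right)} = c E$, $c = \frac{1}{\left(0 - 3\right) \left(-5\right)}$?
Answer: $- \frac{562}{3} \approx -187.33$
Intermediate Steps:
$E = -5$ ($E = \left(-5\right) 1 = -5$)
$c = \frac{1}{15}$ ($c = \frac{1}{-3} \left(- \frac{1}{5}\right) = \left(- \frac{1}{3}\right) \left(- \frac{1}{5}\right) = \frac{1}{15} \approx 0.066667$)
$z{\left(f \right)} = - \frac{1}{3}$ ($z{\left(f \right)} = \frac{1}{15} \left(-5\right) = - \frac{1}{3}$)
$z{\left(576 \right)} + M{\left(550,-187 \right)} = - \frac{1}{3} - 187 = - \frac{562}{3}$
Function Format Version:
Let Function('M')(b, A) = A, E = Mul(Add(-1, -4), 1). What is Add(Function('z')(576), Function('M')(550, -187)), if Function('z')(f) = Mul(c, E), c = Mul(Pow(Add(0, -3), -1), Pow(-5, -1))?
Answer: Rational(-562, 3) ≈ -187.33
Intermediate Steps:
E = -5 (E = Mul(-5, 1) = -5)
c = Rational(1, 15) (c = Mul(Pow(-3, -1), Rational(-1, 5)) = Mul(Rational(-1, 3), Rational(-1, 5)) = Rational(1, 15) ≈ 0.066667)
Function('z')(f) = Rational(-1, 3) (Function('z')(f) = Mul(Rational(1, 15), -5) = Rational(-1, 3))
Add(Function('z')(576), Function('M')(550, -187)) = Add(Rational(-1, 3), -187) = Rational(-562, 3)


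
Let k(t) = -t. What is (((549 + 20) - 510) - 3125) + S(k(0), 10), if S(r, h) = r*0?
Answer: -3066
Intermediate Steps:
S(r, h) = 0
(((549 + 20) - 510) - 3125) + S(k(0), 10) = (((549 + 20) - 510) - 3125) + 0 = ((569 - 510) - 3125) + 0 = (59 - 3125) + 0 = -3066 + 0 = -3066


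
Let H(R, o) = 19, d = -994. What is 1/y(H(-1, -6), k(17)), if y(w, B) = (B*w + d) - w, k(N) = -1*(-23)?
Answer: -1/576 ≈ -0.0017361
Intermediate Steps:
k(N) = 23
y(w, B) = -994 - w + B*w (y(w, B) = (B*w - 994) - w = (-994 + B*w) - w = -994 - w + B*w)
1/y(H(-1, -6), k(17)) = 1/(-994 - 1*19 + 23*19) = 1/(-994 - 19 + 437) = 1/(-576) = -1/576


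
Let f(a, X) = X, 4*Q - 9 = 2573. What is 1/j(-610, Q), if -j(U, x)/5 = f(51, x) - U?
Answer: -2/12555 ≈ -0.00015930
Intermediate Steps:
Q = 1291/2 (Q = 9/4 + (¼)*2573 = 9/4 + 2573/4 = 1291/2 ≈ 645.50)
j(U, x) = -5*x + 5*U (j(U, x) = -5*(x - U) = -5*x + 5*U)
1/j(-610, Q) = 1/(-5*1291/2 + 5*(-610)) = 1/(-6455/2 - 3050) = 1/(-12555/2) = -2/12555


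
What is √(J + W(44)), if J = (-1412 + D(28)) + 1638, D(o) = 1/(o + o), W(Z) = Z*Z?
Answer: √1695022/28 ≈ 46.497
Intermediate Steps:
W(Z) = Z²
D(o) = 1/(2*o)
J = 12657/56 (J = (-1412 + (½)/28) + 1638 = (-1412 + (½)*(1/28)) + 1638 = (-1412 + 1/56) + 1638 = -79071/56 + 1638 = 12657/56 ≈ 226.02)
√(J + W(44)) = √(12657/56 + 44²) = √(12657/56 + 1936) = √(121073/56) = √1695022/28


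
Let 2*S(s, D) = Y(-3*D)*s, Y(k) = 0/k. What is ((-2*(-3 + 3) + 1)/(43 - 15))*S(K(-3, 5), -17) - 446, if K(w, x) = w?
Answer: -446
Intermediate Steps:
Y(k) = 0
S(s, D) = 0 (S(s, D) = (0*s)/2 = (½)*0 = 0)
((-2*(-3 + 3) + 1)/(43 - 15))*S(K(-3, 5), -17) - 446 = ((-2*(-3 + 3) + 1)/(43 - 15))*0 - 446 = ((-2*0 + 1)/28)*0 - 446 = ((0 + 1)*(1/28))*0 - 446 = (1*(1/28))*0 - 446 = (1/28)*0 - 446 = 0 - 446 = -446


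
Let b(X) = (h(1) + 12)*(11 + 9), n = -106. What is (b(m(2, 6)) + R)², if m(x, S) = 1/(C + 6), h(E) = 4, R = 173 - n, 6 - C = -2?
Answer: 358801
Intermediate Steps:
C = 8 (C = 6 - 1*(-2) = 6 + 2 = 8)
R = 279 (R = 173 - 1*(-106) = 173 + 106 = 279)
m(x, S) = 1/14 (m(x, S) = 1/(8 + 6) = 1/14)
b(X) = 320 (b(X) = (4 + 12)*(11 + 9) = 16*20 = 320)
(b(m(2, 6)) + R)² = (320 + 279)² = 599² = 358801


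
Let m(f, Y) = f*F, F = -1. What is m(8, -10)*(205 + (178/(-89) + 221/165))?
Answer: -269728/165 ≈ -1634.7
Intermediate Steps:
m(f, Y) = -f (m(f, Y) = f*(-1) = -f)
m(8, -10)*(205 + (178/(-89) + 221/165)) = (-1*8)*(205 + (178/(-89) + 221/165)) = -8*(205 + (178*(-1/89) + 221*(1/165))) = -8*(205 + (-2 + 221/165)) = -8*(205 - 109/165) = -8*33716/165 = -269728/165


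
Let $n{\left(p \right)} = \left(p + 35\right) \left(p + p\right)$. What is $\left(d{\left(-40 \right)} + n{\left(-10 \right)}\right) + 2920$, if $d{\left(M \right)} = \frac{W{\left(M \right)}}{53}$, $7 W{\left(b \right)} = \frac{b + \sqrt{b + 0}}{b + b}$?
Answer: $\frac{1795641}{742} - \frac{i \sqrt{10}}{14840} \approx 2420.0 - 0.00021309 i$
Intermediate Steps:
$W{\left(b \right)} = \frac{b + \sqrt{b}}{14 b}$ ($W{\left(b \right)} = \frac{\left(b + \sqrt{b + 0}\right) \frac{1}{b + b}}{7} = \frac{\left(b + \sqrt{b}\right) \frac{1}{2 b}}{7} = \frac{\frac{1}{2} \frac{1}{b} \left(b + \sqrt{b}\right)}{7} = \frac{b + \sqrt{b}}{14 b}$)
$n{\left(p \right)} = 2 p \left(35 + p\right)$ ($n{\left(p \right)} = \left(35 + p\right) 2 p = 2 p \left(35 + p\right)$)
$d{\left(M \right)} = \frac{1}{742} + \frac{1}{742 \sqrt{M}}$ ($d{\left(M \right)} = \frac{\frac{1}{14} + \frac{1}{14 \sqrt{M}}}{53} = \left(\frac{1}{14} + \frac{1}{14 \sqrt{M}}\right) \frac{1}{53} = \frac{1}{742} + \frac{1}{742 \sqrt{M}}$)
$\left(d{\left(-40 \right)} + n{\left(-10 \right)}\right) + 2920 = \left(\left(\frac{1}{742} + \frac{1}{742 \cdot 2 i \sqrt{10}}\right) + 2 \left(-10\right) \left(35 - 10\right)\right) + 2920 = \left(\left(\frac{1}{742} + \frac{\left(- \frac{1}{20}\right) i \sqrt{10}}{742}\right) + 2 \left(-10\right) 25\right) + 2920 = \left(\left(\frac{1}{742} - \frac{i \sqrt{10}}{14840}\right) - 500\right) + 2920 = \left(- \frac{370999}{742} - \frac{i \sqrt{10}}{14840}\right) + 2920 = \frac{1795641}{742} - \frac{i \sqrt{10}}{14840}$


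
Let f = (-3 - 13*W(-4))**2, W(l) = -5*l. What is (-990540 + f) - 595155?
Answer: -1516526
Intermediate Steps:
f = 69169 (f = (-3 - (-65)*(-4))**2 = (-3 - 13*20)**2 = (-3 - 260)**2 = (-263)**2 = 69169)
(-990540 + f) - 595155 = (-990540 + 69169) - 595155 = -921371 - 595155 = -1516526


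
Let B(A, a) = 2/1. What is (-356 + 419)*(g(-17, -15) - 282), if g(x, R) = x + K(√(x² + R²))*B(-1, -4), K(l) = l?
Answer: -18837 + 126*√514 ≈ -15980.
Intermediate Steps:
B(A, a) = 2 (B(A, a) = 2*1 = 2)
g(x, R) = x + 2*√(R² + x²) (g(x, R) = x + √(x² + R²)*2 = x + √(R² + x²)*2 = x + 2*√(R² + x²))
(-356 + 419)*(g(-17, -15) - 282) = (-356 + 419)*((-17 + 2*√((-15)² + (-17)²)) - 282) = 63*((-17 + 2*√(225 + 289)) - 282) = 63*((-17 + 2*√514) - 282) = 63*(-299 + 2*√514) = -18837 + 126*√514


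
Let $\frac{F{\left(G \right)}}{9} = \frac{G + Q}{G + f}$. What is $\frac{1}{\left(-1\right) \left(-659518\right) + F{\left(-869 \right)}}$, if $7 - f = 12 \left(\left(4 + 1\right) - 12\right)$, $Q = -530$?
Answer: $\frac{778}{513117595} \approx 1.5162 \cdot 10^{-6}$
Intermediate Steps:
$f = 91$ ($f = 7 - 12 \left(\left(4 + 1\right) - 12\right) = 7 - 12 \left(5 - 12\right) = 7 - 12 \left(-7\right) = 7 - -84 = 7 + 84 = 91$)
$F{\left(G \right)} = \frac{9 \left(-530 + G\right)}{91 + G}$ ($F{\left(G \right)} = 9 \frac{G - 530}{G + 91} = 9 \frac{-530 + G}{91 + G} = \frac{9 \left(-530 + G\right)}{91 + G}$)
$\frac{1}{\left(-1\right) \left(-659518\right) + F{\left(-869 \right)}} = \frac{1}{\left(-1\right) \left(-659518\right) + \frac{9 \left(-530 - 869\right)}{91 - 869}} = \frac{1}{659518 + 9 \frac{1}{-778} \left(-1399\right)} = \frac{1}{659518 + 9 \left(- \frac{1}{778}\right) \left(-1399\right)} = \frac{1}{659518 + \frac{12591}{778}} = \frac{1}{\frac{513117595}{778}} = \frac{778}{513117595}$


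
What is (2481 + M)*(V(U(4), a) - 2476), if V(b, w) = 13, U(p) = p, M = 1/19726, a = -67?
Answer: -120539729841/19726 ≈ -6.1107e+6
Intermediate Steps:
M = 1/19726 ≈ 5.0695e-5
(2481 + M)*(V(U(4), a) - 2476) = (2481 + 1/19726)*(13 - 2476) = (48940207/19726)*(-2463) = -120539729841/19726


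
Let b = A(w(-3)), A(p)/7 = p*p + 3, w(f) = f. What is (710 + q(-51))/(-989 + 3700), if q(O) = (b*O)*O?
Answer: 219194/2711 ≈ 80.854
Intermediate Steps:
A(p) = 21 + 7*p² (A(p) = 7*(p*p + 3) = 7*(p² + 3) = 7*(3 + p²) = 21 + 7*p²)
b = 84 (b = 21 + 7*(-3)² = 21 + 7*9 = 21 + 63 = 84)
q(O) = 84*O² (q(O) = (84*O)*O = 84*O²)
(710 + q(-51))/(-989 + 3700) = (710 + 84*(-51)²)/(-989 + 3700) = (710 + 84*2601)/2711 = (710 + 218484)*(1/2711) = 219194*(1/2711) = 219194/2711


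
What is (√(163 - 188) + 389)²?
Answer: 151296 + 3890*I ≈ 1.513e+5 + 3890.0*I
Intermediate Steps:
(√(163 - 188) + 389)² = (√(-25) + 389)² = (5*I + 389)² = (389 + 5*I)²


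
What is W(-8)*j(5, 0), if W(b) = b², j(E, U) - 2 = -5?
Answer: -192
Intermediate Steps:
j(E, U) = -3 (j(E, U) = 2 - 5 = -3)
W(-8)*j(5, 0) = (-8)²*(-3) = 64*(-3) = -192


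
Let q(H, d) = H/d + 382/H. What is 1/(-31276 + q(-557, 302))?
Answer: -168214/5261486677 ≈ -3.1971e-5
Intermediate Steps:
q(H, d) = 382/H + H/d
1/(-31276 + q(-557, 302)) = 1/(-31276 + (382/(-557) - 557/302)) = 1/(-31276 + (382*(-1/557) - 557*1/302)) = 1/(-31276 + (-382/557 - 557/302)) = 1/(-31276 - 425613/168214) = 1/(-5261486677/168214) = -168214/5261486677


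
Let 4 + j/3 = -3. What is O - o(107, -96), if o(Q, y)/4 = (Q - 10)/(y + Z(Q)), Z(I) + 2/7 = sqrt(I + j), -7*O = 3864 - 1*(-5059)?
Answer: -2001544569/1575217 + 9506*sqrt(86)/225031 ≈ -1270.3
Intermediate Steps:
O = -8923/7 (O = -(3864 - 1*(-5059))/7 = -(3864 + 5059)/7 = -1/7*8923 = -8923/7 ≈ -1274.7)
j = -21 (j = -12 + 3*(-3) = -12 - 9 = -21)
Z(I) = -2/7 + sqrt(-21 + I) (Z(I) = -2/7 + sqrt(I - 21) = -2/7 + sqrt(-21 + I))
o(Q, y) = 4*(-10 + Q)/(-2/7 + y + sqrt(-21 + Q)) (o(Q, y) = 4*((Q - 10)/(y + (-2/7 + sqrt(-21 + Q)))) = 4*((-10 + Q)/(-2/7 + y + sqrt(-21 + Q))) = 4*(-10 + Q)/(-2/7 + y + sqrt(-21 + Q)))
O - o(107, -96) = -8923/7 - 28*(-10 + 107)/(-2 + 7*(-96) + 7*sqrt(-21 + 107)) = -8923/7 - 28*97/(-2 - 672 + 7*sqrt(86)) = -8923/7 - 28*97/(-674 + 7*sqrt(86)) = -8923/7 - 2716/(-674 + 7*sqrt(86))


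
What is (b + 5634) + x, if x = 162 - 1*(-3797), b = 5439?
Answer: 15032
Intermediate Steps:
x = 3959 (x = 162 + 3797 = 3959)
(b + 5634) + x = (5439 + 5634) + 3959 = 11073 + 3959 = 15032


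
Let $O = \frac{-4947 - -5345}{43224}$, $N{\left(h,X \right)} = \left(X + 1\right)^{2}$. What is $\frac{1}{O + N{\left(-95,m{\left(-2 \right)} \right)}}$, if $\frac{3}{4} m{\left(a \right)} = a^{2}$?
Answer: $\frac{64836}{2601241} \approx 0.024925$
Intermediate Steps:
$m{\left(a \right)} = \frac{4 a^{2}}{3}$
$N{\left(h,X \right)} = \left(1 + X\right)^{2}$
$O = \frac{199}{21612}$ ($O = \left(-4947 + 5345\right) \frac{1}{43224} = 398 \cdot \frac{1}{43224} = \frac{199}{21612} \approx 0.0092078$)
$\frac{1}{O + N{\left(-95,m{\left(-2 \right)} \right)}} = \frac{1}{\frac{199}{21612} + \left(1 + \frac{4 \left(-2\right)^{2}}{3}\right)^{2}} = \frac{1}{\frac{199}{21612} + \left(1 + \frac{4}{3} \cdot 4\right)^{2}} = \frac{1}{\frac{199}{21612} + \left(1 + \frac{16}{3}\right)^{2}} = \frac{1}{\frac{199}{21612} + \left(\frac{19}{3}\right)^{2}} = \frac{1}{\frac{199}{21612} + \frac{361}{9}} = \frac{1}{\frac{2601241}{64836}} = \frac{64836}{2601241}$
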